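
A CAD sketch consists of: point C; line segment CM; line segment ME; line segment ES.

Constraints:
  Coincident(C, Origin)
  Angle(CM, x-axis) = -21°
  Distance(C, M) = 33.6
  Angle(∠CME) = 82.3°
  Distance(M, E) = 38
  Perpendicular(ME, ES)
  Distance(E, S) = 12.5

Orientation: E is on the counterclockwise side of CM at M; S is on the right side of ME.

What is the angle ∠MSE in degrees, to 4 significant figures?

71.79°

C is at the origin; CM runs at -21.0° with length 33.6, so M = 33.6·(cos -21.0°, sin -21.0°) = (31.37, -12.04). ∠CME = 82.3°, so ME runs at -21.0° + (180° − 82.3°) = 76.70° from the x-axis; with |ME| = 38.0, E = M + 38.0·(cos 76.70°, sin 76.70°) = (40.11, 24.94). The perpendicularity gives ES at right angles to ME; with |ES| = 12.5 on the right of ME, S = E + 12.5·(0.9732, -0.2300) = (52.27, 22.06). Then cos ∠MSE = SM·SE / (|SM||SE|), giving 71.79°.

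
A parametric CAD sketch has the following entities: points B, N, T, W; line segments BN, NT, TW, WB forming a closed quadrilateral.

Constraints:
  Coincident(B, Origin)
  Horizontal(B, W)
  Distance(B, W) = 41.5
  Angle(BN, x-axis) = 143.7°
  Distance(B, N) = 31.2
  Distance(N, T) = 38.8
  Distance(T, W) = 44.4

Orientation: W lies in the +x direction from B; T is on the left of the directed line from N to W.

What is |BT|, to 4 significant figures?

34.20

B is at the origin; BW is horizontal with |BW| = 41.5 and W in +x, so W = (41.5, 0). BN runs at 143.7° with |BN| = 31.2, so N = (-25.14, 18.47). T is determined by |NT| = 38.8 and |TW| = 44.4 together: it lies at the intersection of circle(N, 38.8) and circle(W, 44.4). With |NW| = 69.16, the foot of the radical line on NW is 31.21 from N and the perpendicular offset is √(38.8² − 31.21²) = 23.05. Taking the left-of-NW solution: T = (11.09, 32.35).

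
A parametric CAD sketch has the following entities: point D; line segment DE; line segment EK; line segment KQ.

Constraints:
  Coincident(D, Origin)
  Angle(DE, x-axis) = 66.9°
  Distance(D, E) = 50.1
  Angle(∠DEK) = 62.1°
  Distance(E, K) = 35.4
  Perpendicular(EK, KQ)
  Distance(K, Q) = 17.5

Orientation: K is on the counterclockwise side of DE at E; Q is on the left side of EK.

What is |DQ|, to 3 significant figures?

29.3

D is at the origin; DE runs at 66.9° with length 50.1, so E = 50.1·(cos 66.9°, sin 66.9°) = (19.7, 46.1). ∠DEK = 62.1°, so EK runs at 66.9° + (180° − 62.1°) = 185° from the x-axis; with |EK| = 35.4, K = E + 35.4·(cos 185°, sin 185°) = (-15.6, 43.1). The perpendicularity gives KQ at right angles to EK; with |KQ| = 17.5 on the left of EK, Q = K + 17.5·(0.0837, -0.996) = (-14.2, 25.7). Then |DQ| = |Q − D| = 29.3.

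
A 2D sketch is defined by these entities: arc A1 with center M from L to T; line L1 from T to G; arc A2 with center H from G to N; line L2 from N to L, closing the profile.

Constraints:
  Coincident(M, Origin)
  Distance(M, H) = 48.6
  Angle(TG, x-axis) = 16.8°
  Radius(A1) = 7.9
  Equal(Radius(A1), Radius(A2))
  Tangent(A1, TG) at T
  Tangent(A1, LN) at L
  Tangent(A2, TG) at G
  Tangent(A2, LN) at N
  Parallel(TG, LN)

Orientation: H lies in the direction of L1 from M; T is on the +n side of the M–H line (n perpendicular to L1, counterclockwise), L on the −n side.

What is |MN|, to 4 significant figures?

49.24

The slot axis is L1's direction at 16.8°, so u = (cos 16.8°, sin 16.8°) = (0.9573, 0.2890) and n = (−sin 16.8°, cos 16.8°) = (-0.2890, 0.9573). M is at the origin and H lies 48.6 along u from M, so H = 48.6·u = (46.53, 14.05). Tangency of A1 to both parallel lines with radius 7.9 puts T and L at M ± 7.9·n: T = (-2.283, 7.563), L = (2.283, -7.563). Equal radii place G and N the same way about H: G = H + 7.9·n = (44.24, 21.61), N = H − 7.9·n = (48.81, 6.484). Then |MN| = |N − M| = 49.24.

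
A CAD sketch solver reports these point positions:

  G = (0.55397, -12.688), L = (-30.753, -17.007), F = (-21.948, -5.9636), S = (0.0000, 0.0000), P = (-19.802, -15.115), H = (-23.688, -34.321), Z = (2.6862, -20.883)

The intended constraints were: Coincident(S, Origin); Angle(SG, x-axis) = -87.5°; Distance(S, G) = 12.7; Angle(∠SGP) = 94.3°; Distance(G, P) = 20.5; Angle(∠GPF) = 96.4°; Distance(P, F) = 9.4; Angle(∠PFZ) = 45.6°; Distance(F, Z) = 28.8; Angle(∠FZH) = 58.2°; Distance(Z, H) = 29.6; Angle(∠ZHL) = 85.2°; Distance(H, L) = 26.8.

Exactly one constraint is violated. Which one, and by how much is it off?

Distance(H, L) = 26.8 — off by 8.10.

S = (0.00, 0.00) ✓; SG at -87.50° ✓; |SG| = 12.70 ✓; ∠SGP = 94.30° ✓; |GP| = 20.50 ✓; ∠GPF = 96.40° ✓; |PF| = 9.400 ✓; ∠PFZ = 45.60° ✓; |FZ| = 28.80 ✓; ∠FZH = 58.20° ✓; |ZH| = 29.60 ✓; ∠ZHL = 85.20° ✓; |HL| = 18.70 ✗.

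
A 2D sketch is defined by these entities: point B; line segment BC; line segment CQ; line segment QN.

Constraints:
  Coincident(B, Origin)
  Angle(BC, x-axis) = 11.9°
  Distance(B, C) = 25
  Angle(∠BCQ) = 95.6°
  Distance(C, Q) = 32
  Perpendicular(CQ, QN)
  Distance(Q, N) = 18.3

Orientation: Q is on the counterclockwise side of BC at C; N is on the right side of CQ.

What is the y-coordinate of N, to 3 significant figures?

39.0

B is at the origin; BC runs at 11.9° with length 25.0, so C = 25.0·(cos 11.9°, sin 11.9°) = (24.5, 5.16). ∠BCQ = 95.6°, so CQ runs at 11.9° + (180° − 95.6°) = 96.3° from the x-axis; with |CQ| = 32.0, Q = C + 32.0·(cos 96.3°, sin 96.3°) = (21.0, 37.0). CQ is perpendicular to QN; with |QN| = 18.3 on the right of CQ, N = Q + 18.3·(0.994, 0.110) = (39.1, 39.0). So N.y = 39.0.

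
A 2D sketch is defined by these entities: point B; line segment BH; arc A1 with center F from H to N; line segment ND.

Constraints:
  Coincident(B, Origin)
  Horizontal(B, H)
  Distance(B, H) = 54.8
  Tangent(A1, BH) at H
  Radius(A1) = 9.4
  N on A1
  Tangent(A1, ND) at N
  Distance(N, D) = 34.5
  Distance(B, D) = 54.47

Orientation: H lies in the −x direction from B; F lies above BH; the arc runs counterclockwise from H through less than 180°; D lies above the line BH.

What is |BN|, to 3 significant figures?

46.3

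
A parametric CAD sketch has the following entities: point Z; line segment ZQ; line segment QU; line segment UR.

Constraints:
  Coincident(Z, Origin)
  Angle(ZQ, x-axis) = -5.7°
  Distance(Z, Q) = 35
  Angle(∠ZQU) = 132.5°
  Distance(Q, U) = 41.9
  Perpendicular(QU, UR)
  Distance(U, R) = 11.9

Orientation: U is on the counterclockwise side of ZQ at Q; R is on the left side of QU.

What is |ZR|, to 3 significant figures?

67.0

Z is at the origin; ZQ runs at -5.7° with length 35.0, so Q = 35.0·(cos -5.7°, sin -5.7°) = (34.8, -3.48). ∠ZQU = 132.5°, so QU runs at -5.7° + (180° − 132.5°) = 41.8° from the x-axis; with |QU| = 41.9, U = Q + 41.9·(cos 41.8°, sin 41.8°) = (66.1, 24.5). The perpendicularity gives UR at right angles to QU; with |UR| = 11.9 on the left of QU, R = U + 11.9·(-0.667, 0.745) = (58.1, 33.3). Then |ZR| = |R − Z| = 67.0.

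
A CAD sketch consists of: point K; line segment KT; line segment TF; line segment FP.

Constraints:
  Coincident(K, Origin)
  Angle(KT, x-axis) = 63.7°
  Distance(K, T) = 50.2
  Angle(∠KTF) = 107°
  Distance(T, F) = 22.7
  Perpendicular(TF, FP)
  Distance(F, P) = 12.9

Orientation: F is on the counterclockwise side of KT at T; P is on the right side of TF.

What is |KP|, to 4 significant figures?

71.46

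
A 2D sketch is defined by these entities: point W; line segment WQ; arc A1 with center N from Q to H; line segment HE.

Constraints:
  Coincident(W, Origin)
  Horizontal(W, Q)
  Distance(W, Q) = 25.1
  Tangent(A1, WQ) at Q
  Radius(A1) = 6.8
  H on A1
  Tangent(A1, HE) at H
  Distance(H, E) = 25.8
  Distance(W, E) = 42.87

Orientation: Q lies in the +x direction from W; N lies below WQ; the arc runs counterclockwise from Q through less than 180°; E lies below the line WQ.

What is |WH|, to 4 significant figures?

20.69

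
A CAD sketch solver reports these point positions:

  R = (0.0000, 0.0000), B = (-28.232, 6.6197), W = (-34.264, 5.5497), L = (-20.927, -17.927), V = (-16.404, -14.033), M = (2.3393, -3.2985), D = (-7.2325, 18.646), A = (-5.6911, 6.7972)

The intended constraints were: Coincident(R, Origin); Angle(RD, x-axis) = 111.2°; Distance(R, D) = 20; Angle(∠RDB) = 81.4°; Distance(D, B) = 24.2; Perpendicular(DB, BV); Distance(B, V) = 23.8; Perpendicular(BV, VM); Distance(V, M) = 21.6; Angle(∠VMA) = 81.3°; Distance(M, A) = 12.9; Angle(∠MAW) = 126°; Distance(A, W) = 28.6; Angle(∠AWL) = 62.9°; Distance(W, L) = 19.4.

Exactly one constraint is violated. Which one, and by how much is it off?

Distance(W, L) = 19.4 — off by 7.60.

R = (0.00, 0.00) ✓; RD at 111.2° ✓; |RD| = 20.00 ✓; ∠RDB = 81.40° ✓; |DB| = 24.20 ✓; ∠(DB, BV) = 90.00° ✓; |BV| = 23.80 ✓; ∠(BV, VM) = 90.00° ✓; |VM| = 21.60 ✓; ∠VMA = 81.30° ✓; |MA| = 12.90 ✓; ∠MAW = 126.0° ✓; |AW| = 28.60 ✓; ∠AWL = 62.90° ✓; |WL| = 27.00 ✗.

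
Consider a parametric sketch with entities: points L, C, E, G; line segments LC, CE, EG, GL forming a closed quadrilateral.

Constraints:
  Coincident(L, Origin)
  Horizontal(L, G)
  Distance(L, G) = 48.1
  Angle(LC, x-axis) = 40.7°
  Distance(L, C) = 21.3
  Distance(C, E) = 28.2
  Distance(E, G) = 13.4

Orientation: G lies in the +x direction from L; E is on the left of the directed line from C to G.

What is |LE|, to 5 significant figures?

46.157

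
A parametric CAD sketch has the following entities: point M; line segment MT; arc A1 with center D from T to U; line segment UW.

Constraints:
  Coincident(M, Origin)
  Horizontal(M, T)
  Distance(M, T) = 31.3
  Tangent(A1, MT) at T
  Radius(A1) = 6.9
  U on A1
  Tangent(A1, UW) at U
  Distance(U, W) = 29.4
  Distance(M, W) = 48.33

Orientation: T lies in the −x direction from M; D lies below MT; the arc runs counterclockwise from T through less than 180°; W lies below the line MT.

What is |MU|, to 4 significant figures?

38.95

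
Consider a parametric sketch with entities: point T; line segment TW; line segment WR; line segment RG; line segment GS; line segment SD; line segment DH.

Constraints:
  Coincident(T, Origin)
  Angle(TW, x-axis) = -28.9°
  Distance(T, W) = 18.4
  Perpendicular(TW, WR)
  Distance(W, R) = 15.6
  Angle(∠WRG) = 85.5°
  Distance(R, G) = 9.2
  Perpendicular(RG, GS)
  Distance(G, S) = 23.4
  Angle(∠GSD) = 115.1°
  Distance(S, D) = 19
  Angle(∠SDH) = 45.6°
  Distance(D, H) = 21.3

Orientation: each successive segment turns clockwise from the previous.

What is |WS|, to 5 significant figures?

11.190

T is at the origin; TW runs at -28.9° with length 18.4, so W = (16.109, -8.8924). TW ⟂ WR, so WR runs at -118.90°; with |WR| = 15.6, R = (8.5693, -22.550). ∠WRG = 85.5° gives RG at 146.60° from the x-axis; with |RG| = 9.2, G = (0.88874, -17.485). The perpendicularity gives GS at right angles to RG, so GS runs at 56.600°; with |GS| = 23.4, S = (13.770, 2.0502). Then |WS| = |S − W| = 11.190.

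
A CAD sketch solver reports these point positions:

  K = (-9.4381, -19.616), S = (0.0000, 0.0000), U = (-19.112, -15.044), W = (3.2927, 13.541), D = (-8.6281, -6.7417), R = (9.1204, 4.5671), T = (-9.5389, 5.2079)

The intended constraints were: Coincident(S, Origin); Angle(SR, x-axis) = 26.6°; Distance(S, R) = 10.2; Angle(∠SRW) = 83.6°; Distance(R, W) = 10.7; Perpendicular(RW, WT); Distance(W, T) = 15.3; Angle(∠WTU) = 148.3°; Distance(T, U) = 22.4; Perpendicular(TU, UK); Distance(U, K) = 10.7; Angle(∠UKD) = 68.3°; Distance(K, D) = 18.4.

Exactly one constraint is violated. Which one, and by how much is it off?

Distance(K, D) = 18.4 — off by 5.50.

S = (0.00, 0.00) ✓; SR at 26.60° ✓; |SR| = 10.20 ✓; ∠SRW = 83.60° ✓; |RW| = 10.70 ✓; ∠(RW, WT) = 90.00° ✓; |WT| = 15.30 ✓; ∠WTU = 148.3° ✓; |TU| = 22.40 ✓; ∠(TU, UK) = 90.00° ✓; |UK| = 10.70 ✓; ∠UKD = 68.30° ✓; |KD| = 12.90 ✗.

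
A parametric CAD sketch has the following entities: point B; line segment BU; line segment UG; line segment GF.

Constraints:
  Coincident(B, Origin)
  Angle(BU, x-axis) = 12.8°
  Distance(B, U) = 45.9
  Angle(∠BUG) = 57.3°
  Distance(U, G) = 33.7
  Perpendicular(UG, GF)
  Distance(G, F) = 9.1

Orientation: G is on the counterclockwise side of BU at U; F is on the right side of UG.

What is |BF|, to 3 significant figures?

48.5

∠BUG = 57.3°, so UG runs at 12.8° + (180° − 57.3°) = 136° from the x-axis; with |UG| = 33.7, G = U + 33.7·(cos 136°, sin 136°) = (20.7, 33.8). UG is perpendicular to GF; with |GF| = 9.1 on the right of UG, F = G + 9.1·(0.701, 0.713) = (27.1, 40.3). Then |BF| = |F − B| = 48.5.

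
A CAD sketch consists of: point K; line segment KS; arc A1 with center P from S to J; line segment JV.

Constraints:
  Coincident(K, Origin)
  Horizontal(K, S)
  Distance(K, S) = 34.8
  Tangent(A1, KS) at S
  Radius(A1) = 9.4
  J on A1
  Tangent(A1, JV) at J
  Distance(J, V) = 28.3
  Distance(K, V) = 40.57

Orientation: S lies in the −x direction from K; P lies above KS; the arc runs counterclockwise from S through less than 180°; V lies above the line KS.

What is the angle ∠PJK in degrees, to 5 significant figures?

174.93°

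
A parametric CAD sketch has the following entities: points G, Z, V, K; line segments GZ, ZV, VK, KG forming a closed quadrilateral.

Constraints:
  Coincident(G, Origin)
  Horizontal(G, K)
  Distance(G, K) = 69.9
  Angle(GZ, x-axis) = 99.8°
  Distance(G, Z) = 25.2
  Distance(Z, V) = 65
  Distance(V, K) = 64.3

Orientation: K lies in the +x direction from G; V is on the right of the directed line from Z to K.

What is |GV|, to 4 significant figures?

40.34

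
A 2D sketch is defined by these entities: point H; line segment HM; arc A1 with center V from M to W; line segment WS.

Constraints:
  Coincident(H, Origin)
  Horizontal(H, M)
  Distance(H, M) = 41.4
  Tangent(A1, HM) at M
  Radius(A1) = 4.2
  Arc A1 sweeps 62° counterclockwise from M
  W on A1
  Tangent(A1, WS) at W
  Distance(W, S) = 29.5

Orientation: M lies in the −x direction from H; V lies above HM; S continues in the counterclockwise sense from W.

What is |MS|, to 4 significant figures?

33.28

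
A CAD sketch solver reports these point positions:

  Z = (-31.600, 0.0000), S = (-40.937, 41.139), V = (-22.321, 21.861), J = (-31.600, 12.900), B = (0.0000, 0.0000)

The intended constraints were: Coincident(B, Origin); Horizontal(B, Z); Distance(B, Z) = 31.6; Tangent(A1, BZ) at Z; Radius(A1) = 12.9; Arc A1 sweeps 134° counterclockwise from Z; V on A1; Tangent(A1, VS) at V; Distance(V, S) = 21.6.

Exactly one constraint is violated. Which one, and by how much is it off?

Distance(V, S) = 21.6 — off by 5.20.

B = (0.00, 0.00) ✓; B.y = 0.00, Z.y = 0.00 ✓; |BZ| = 31.60 ✓; ∠(JZ, ZB) = 90.00° ✓; |JZ| = 12.90 ✓; bearing(J→V) − bearing(J→Z) = 134.0° ✓; |JV| = 12.90 ✓; ∠(JV, VS) = 90.00° ✓; |VS| = 26.80 ✗.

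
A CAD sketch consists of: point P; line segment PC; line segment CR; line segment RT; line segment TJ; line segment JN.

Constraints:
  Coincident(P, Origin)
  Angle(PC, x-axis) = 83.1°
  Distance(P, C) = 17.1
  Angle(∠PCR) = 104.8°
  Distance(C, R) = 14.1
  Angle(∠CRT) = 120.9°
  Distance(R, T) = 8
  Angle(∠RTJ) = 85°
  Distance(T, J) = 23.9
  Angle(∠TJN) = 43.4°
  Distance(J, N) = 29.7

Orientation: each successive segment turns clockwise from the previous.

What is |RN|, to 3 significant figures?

12.5

P is at the origin; PC runs at 83.1° with length 17.1, so C = (2.05, 17.0). ∠PCR = 104.8° gives CR at 7.90° from the x-axis; with |CR| = 14.1, R = (16.0, 18.9). ∠CRT = 120.9° gives RT at -51.2° from the x-axis; with |RT| = 8.0, T = (21.0, 12.7). ∠RTJ = 85.0° gives TJ at -146° from the x-axis; with |TJ| = 23.9, J = (1.17, -0.616). ∠TJN = 43.4° gives JN at 77.2° from the x-axis; with |JN| = 29.7, N = (7.75, 28.3). Then |RN| = |N − R| = 12.5.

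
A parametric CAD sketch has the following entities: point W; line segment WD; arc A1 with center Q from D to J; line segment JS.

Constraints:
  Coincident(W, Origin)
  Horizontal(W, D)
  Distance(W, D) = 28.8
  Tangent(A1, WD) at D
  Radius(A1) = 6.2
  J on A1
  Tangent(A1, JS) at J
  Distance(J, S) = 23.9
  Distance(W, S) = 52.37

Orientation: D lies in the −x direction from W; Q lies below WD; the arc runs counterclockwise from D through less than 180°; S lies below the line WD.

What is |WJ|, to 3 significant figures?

34.1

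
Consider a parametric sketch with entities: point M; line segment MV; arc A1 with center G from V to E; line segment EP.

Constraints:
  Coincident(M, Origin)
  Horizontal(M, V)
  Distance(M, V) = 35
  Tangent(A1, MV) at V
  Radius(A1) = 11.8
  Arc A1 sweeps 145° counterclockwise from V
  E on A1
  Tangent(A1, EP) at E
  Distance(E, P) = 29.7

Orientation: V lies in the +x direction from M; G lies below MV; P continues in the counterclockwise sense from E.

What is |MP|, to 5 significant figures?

65.153

On A1, V sits at bearing 90° from G; a 145° counterclockwise sweep puts E at bearing 235°, so E = G + 11.8·(cos 235°, sin 235°) = (28.232, -21.466). The tangent condition forces GE to be normal to EP, so EP runs along (−sin 235°, cos 235°); with |EP| = 29.7, P = (52.561, -38.501). Then |MP| = |P − M| = 65.153.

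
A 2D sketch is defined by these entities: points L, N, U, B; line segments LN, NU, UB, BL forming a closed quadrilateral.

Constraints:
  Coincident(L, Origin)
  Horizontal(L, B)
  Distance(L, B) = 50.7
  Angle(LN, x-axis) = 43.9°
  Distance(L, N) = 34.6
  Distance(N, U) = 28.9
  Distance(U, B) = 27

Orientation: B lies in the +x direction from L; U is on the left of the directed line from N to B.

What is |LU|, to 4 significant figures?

60.02

Checks: |NU| = 28.90 ✓; |UB| = 27.00 ✓.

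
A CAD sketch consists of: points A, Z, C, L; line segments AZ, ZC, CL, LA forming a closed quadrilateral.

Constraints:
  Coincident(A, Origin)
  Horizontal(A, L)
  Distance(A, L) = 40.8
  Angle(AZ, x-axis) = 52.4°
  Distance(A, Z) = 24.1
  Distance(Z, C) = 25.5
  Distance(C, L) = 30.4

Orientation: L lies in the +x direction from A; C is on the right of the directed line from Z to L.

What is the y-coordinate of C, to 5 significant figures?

-6.1392

A is at the origin; AL is horizontal with |AL| = 40.8 and L in +x, so L = (40.8, 0). AZ runs at 52.4° with |AZ| = 24.1, so Z = (14.704, 19.094). C is determined by |ZC| = 25.5 and |CL| = 30.4 together: it lies at the intersection of circle(Z, 25.5) and circle(L, 30.4). With |ZL| = 32.335, the foot of the radical line on ZL is 11.932 from Z and the perpendicular offset is √(25.5² − 11.932²) = 22.536. Taking the right-of-ZL solution: C = (11.026, -6.1392).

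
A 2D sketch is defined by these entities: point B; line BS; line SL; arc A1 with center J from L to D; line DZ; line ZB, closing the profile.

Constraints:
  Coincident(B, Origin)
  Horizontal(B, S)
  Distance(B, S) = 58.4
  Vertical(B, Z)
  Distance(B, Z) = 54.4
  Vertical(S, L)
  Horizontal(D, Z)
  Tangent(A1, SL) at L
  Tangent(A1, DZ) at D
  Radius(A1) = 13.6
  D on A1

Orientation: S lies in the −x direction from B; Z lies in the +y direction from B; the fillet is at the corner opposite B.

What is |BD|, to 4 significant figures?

70.47

B is at the origin; B and S share the same y with |BS| = 58.4 and S on the −x side, so S = (-58.40, 0.000). BZ is vertical with |BZ| = 54.4 and Z on the +y side, so Z = (0.000, 54.40). The virtual corner opposite B is at (-58.40, 54.40). The tangent condition forces JL to be normal to SL and since A1 is tangent to DZ there, JD ⟂ DZ, with radius 13.6, so the center J sits 13.6 in from both sides at J = (-44.80, 40.80). That places the tangent points at L = (-58.40, 40.80) on SL and D = (-44.80, 54.40) on DZ. Then |BD| = |D − B| = 70.47.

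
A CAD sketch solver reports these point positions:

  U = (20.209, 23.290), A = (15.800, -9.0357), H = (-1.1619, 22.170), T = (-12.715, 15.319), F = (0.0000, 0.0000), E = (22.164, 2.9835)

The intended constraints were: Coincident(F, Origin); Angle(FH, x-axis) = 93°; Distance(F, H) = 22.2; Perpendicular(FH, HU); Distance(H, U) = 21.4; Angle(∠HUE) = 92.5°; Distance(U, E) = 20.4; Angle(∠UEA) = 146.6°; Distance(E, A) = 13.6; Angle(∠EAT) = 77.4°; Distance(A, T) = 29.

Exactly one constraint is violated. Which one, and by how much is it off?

Distance(A, T) = 29 — off by 8.50.

F = (0.00, 0.00) ✓; FH at 93.00° ✓; |FH| = 22.20 ✓; ∠(FH, HU) = 90.00° ✓; |HU| = 21.40 ✓; ∠HUE = 92.50° ✓; |UE| = 20.40 ✓; ∠UEA = 146.6° ✓; |EA| = 13.60 ✓; ∠EAT = 77.40° ✓; |AT| = 37.50 ✗.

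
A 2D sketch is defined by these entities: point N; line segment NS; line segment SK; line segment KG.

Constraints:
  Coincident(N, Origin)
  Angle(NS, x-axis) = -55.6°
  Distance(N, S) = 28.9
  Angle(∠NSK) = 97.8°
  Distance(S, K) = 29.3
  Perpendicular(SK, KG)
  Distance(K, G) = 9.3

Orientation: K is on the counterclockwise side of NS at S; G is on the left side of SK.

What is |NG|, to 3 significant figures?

38.4

∠NSK = 97.8°, so SK runs at -55.6° + (180° − 97.8°) = 26.6° from the x-axis; with |SK| = 29.3, K = S + 29.3·(cos 26.6°, sin 26.6°) = (42.5, -10.7). SK is perpendicular to KG; with |KG| = 9.3 on the left of SK, G = K + 9.3·(-0.448, 0.894) = (38.4, -2.41). Then |NG| = |G − N| = 38.4.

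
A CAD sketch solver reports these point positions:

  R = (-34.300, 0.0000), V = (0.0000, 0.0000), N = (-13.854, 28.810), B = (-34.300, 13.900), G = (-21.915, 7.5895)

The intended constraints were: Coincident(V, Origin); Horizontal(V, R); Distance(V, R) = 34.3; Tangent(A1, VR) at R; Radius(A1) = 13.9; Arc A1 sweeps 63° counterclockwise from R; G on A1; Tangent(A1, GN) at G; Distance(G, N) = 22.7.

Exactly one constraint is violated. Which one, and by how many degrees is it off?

Tangent(A1, GN) at G — off by 6.20°.

V = (0.00, 0.00) ✓; V.y = 0.00, R.y = 0.00 ✓; |VR| = 34.30 ✓; ∠(BR, RV) = 90.00° ✓; |BR| = 13.90 ✓; bearing(B→G) − bearing(B→R) = 63.00° ✓; |BG| = 13.90 ✓; ∠(BG, GN) = 83.80° ✗; |GN| = 22.70 ✓.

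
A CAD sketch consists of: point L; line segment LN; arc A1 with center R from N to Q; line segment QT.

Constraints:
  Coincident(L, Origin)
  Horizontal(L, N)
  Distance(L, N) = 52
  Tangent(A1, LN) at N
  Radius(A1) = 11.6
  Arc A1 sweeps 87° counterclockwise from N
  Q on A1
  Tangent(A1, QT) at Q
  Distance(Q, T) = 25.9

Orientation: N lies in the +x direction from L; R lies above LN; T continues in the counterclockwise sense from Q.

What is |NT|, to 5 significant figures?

39.063

L is at the origin; L and N share the same y with |LN| = 52.0 and N on the +x side, so N = (52.000, 0.0000). Since A1 is tangent to LN there, RN ⟂ LN, so R = N + (0, 11.6) = (52.000, 11.600). On A1, N sits at bearing -90° from R; an 87° counterclockwise sweep puts Q at bearing -3°, so Q = R + 11.6·(cos -3°, sin -3°) = (63.584, 10.993). A1 meets QT tangentially, so RQ is at right angles to QT, so QT runs along (−sin -3°, cos -3°); with |QT| = 25.9, T = (64.940, 36.857). Then |NT| = |T − N| = 39.063.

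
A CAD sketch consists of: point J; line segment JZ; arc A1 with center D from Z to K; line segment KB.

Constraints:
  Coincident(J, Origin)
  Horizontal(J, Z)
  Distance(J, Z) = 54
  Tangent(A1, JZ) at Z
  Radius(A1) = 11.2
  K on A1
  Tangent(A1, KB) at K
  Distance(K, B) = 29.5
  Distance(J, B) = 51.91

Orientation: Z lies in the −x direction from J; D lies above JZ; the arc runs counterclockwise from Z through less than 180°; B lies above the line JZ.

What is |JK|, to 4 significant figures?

43.96

Checks: |DK| = 11.20 ✓; ∠(DK, KB) = 90.00° ✓; |KB| = 29.50 ✓; |JB| = 51.91 ✓.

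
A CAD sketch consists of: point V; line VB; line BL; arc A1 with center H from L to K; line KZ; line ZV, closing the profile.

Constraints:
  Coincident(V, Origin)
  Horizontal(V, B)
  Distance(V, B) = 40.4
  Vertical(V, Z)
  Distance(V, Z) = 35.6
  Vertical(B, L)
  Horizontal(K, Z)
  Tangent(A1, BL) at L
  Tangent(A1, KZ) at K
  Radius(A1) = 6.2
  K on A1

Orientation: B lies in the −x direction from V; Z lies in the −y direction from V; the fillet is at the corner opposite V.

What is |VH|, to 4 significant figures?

45.10

V and Z share the same x with |VZ| = 35.6 and Z on the −y side, so Z = (0.000, -35.60). The virtual corner opposite V is at (-40.40, -35.60). Tangency of A1 to BL means the radius HL is perpendicular to BL and tangency of A1 to KZ means the radius HK is perpendicular to KZ, with radius 6.2, so the center H sits 6.2 in from both sides at H = (-34.20, -29.40). Then |VH| = |H − V| = 45.10.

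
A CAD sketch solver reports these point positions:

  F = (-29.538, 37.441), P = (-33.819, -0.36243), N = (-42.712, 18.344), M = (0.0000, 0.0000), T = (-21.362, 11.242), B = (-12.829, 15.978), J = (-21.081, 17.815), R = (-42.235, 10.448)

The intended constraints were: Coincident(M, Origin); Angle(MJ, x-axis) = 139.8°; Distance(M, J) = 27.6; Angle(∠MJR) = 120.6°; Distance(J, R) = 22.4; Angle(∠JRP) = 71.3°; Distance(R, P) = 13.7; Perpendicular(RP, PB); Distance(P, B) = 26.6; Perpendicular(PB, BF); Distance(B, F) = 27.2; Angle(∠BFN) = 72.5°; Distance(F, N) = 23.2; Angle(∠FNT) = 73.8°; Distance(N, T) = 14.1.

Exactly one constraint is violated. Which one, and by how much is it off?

Distance(N, T) = 14.1 — off by 8.40.

M = (0.00, 0.00) ✓; MJ at 139.8° ✓; |MJ| = 27.60 ✓; ∠MJR = 120.6° ✓; |JR| = 22.40 ✓; ∠JRP = 71.30° ✓; |RP| = 13.70 ✓; ∠(RP, PB) = 90.00° ✓; |PB| = 26.60 ✓; ∠(PB, BF) = 90.00° ✓; |BF| = 27.20 ✓; ∠BFN = 72.50° ✓; |FN| = 23.20 ✓; ∠FNT = 73.80° ✓; |NT| = 22.50 ✗.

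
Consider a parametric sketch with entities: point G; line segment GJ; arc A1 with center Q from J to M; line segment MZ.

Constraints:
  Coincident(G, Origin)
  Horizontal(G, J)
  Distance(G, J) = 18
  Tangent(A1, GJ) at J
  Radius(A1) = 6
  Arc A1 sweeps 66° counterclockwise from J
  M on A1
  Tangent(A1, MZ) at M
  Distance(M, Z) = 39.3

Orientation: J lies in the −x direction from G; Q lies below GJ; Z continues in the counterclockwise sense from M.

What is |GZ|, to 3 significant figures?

55.8

On A1, J sits at bearing 90° from Q; a 66° counterclockwise sweep puts M at bearing 156°, so M = Q + 6.0·(cos 156°, sin 156°) = (-23.5, -3.56). A1 meets MZ tangentially, so QM is at right angles to MZ, so MZ runs along (−sin 156°, cos 156°); with |MZ| = 39.3, Z = (-39.5, -39.5). Then |GZ| = |Z − G| = 55.8.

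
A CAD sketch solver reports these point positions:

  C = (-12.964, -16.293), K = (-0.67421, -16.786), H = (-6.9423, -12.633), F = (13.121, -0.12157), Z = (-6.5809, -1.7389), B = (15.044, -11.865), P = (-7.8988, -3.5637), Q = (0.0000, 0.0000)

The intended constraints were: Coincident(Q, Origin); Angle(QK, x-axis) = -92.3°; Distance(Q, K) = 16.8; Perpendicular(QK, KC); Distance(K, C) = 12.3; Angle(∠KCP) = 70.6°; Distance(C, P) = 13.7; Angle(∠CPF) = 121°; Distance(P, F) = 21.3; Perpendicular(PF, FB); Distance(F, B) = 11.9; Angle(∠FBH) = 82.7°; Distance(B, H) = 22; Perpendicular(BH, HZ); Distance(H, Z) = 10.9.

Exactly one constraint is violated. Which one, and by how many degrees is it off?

Perpendicular(BH, HZ) — off by 3.90°.

Q = (0.00, 0.00) ✓; QK at -92.30° ✓; |QK| = 16.80 ✓; ∠(QK, KC) = 90.00° ✓; |KC| = 12.30 ✓; ∠KCP = 70.60° ✓; |CP| = 13.70 ✓; ∠CPF = 121.0° ✓; |PF| = 21.30 ✓; ∠(PF, FB) = 90.00° ✓; |FB| = 11.90 ✓; ∠FBH = 82.70° ✓; |BH| = 22.00 ✓; ∠(BH, HZ) = 93.90° ✗; |HZ| = 10.90 ✓.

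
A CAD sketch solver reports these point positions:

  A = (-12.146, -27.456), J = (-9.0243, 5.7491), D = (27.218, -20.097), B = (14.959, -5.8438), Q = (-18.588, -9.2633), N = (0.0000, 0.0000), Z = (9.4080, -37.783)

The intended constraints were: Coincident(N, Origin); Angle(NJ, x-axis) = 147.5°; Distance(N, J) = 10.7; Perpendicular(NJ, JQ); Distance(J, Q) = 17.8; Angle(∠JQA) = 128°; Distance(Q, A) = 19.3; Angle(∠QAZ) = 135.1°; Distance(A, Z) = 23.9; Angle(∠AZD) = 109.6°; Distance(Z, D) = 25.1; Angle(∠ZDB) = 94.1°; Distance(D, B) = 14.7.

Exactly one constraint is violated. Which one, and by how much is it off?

Distance(D, B) = 14.7 — off by 4.10.

N = (0.00, 0.00) ✓; NJ at 147.5° ✓; |NJ| = 10.70 ✓; ∠(NJ, JQ) = 90.00° ✓; |JQ| = 17.80 ✓; ∠JQA = 128.0° ✓; |QA| = 19.30 ✓; ∠QAZ = 135.1° ✓; |AZ| = 23.90 ✓; ∠AZD = 109.6° ✓; |ZD| = 25.10 ✓; ∠ZDB = 94.10° ✓; |DB| = 18.80 ✗.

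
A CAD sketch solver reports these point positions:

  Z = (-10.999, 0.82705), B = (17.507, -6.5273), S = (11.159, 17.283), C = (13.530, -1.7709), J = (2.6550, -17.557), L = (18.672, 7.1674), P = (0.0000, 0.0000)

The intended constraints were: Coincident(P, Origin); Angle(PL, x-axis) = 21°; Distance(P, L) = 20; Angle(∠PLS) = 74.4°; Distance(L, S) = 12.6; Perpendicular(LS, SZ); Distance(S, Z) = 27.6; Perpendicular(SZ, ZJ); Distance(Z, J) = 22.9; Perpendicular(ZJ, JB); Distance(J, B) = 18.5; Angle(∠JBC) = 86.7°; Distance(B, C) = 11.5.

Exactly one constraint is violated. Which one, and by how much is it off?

Distance(B, C) = 11.5 — off by 5.30.

P = (0.00, 0.00) ✓; PL at 21.00° ✓; |PL| = 20.00 ✓; ∠PLS = 74.40° ✓; |LS| = 12.60 ✓; ∠(LS, SZ) = 90.00° ✓; |SZ| = 27.60 ✓; ∠(SZ, ZJ) = 90.00° ✓; |ZJ| = 22.90 ✓; ∠(ZJ, JB) = 90.00° ✓; |JB| = 18.50 ✓; ∠JBC = 86.70° ✓; |BC| = 6.200 ✗.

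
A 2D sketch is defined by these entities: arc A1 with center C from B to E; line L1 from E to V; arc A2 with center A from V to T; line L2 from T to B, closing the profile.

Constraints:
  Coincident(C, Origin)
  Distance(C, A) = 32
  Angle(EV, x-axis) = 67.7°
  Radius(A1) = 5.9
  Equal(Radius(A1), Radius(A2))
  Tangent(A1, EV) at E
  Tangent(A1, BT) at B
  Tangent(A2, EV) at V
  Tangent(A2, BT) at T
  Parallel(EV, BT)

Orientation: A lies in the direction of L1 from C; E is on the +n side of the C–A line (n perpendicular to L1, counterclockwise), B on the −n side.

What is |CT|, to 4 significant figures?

32.54

The slot axis is L1's direction at 67.7°, so u = (cos 67.7°, sin 67.7°) = (0.3795, 0.9252) and n = (−sin 67.7°, cos 67.7°) = (-0.9252, 0.3795). C is at the origin and A lies 32.0 along u from C, so A = 32.0·u = (12.14, 29.61). Tangency of A1 to both parallel lines with radius 5.9 puts E and B at C ± 5.9·n: E = (-5.459, 2.239), B = (5.459, -2.239). Equal radii place V and T the same way about A: V = A + 5.9·n = (6.684, 31.85), T = A − 5.9·n = (17.60, 27.37). Then |CT| = |T − C| = 32.54.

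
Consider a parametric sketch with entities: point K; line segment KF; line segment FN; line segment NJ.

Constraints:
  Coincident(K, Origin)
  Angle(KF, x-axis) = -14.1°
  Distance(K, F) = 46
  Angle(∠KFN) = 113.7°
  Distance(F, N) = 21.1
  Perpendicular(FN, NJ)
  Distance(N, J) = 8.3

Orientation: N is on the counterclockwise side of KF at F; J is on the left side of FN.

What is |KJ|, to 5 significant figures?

52.069

K is at the origin; KF runs at -14.1° with length 46.0, so F = 46.0·(cos -14.1°, sin -14.1°) = (44.614, -11.206). ∠KFN = 113.7°, so FN runs at -14.1° + (180° − 113.7°) = 52.200° from the x-axis; with |FN| = 21.1, N = F + 21.1·(cos 52.200°, sin 52.200°) = (57.546, 5.4660). FN ⟂ NJ; with |NJ| = 8.3 on the left of FN, J = N + 8.3·(-0.79016, 0.61291) = (50.988, 10.553). Then |KJ| = |J − K| = 52.069.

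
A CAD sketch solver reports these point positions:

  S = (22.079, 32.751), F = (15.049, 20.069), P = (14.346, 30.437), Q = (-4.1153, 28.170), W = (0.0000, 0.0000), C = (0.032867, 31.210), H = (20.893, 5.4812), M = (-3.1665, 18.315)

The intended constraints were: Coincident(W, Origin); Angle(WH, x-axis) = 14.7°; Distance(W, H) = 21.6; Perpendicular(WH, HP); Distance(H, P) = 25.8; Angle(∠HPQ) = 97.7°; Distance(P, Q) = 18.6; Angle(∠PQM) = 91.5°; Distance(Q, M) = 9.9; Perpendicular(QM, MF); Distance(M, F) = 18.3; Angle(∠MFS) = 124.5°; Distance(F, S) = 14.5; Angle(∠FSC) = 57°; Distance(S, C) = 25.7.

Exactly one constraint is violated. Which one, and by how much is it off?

Distance(S, C) = 25.7 — off by 3.60.

W = (0.00, 0.00) ✓; WH at 14.70° ✓; |WH| = 21.60 ✓; ∠(WH, HP) = 90.00° ✓; |HP| = 25.80 ✓; ∠HPQ = 97.70° ✓; |PQ| = 18.60 ✓; ∠PQM = 91.50° ✓; |QM| = 9.901 ✓; ∠(QM, MF) = 90.00° ✓; |MF| = 18.30 ✓; ∠MFS = 124.5° ✓; |FS| = 14.50 ✓; ∠FSC = 57.00° ✓; |SC| = 22.10 ✗.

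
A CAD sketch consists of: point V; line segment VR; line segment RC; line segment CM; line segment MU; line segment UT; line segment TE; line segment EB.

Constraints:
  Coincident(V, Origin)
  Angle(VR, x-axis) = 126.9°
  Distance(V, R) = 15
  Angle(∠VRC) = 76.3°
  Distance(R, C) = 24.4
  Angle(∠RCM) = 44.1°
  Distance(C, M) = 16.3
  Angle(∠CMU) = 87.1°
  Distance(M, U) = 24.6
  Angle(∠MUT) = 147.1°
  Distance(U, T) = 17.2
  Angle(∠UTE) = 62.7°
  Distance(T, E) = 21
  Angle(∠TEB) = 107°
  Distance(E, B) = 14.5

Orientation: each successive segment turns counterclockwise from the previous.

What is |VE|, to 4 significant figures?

33.55

V is at the origin; VR runs at 126.9° with length 15.0, so R = (-9.006, 12.00). ∠VRC = 76.3° gives RC at -129.4° from the x-axis; with |RC| = 24.4, C = (-24.49, -6.859). ∠RCM = 44.1° gives CM at 6.500° from the x-axis; with |CM| = 16.3, M = (-8.299, -5.014). ∠CMU = 87.1° gives MU at 99.40° from the x-axis; with |MU| = 24.6, U = (-12.32, 19.26). ∠MUT = 147.1° gives UT at 132.3° from the x-axis; with |UT| = 17.2, T = (-23.89, 31.98). ∠UTE = 62.7° gives TE at -110.4° from the x-axis; with |TE| = 21.0, E = (-31.21, 12.29). Then |VE| = |E − V| = 33.55.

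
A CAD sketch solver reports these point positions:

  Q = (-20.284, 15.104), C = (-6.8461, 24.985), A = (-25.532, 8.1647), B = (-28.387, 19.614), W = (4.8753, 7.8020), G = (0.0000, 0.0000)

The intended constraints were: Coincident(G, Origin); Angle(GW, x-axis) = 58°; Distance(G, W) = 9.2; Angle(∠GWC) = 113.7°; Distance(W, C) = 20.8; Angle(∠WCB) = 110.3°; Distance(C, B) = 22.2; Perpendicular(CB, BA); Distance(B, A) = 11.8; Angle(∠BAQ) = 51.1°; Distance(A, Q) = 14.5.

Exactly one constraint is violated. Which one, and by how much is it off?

Distance(A, Q) = 14.5 — off by 5.80.

G = (0.00, 0.00) ✓; GW at 58.00° ✓; |GW| = 9.200 ✓; ∠GWC = 113.7° ✓; |WC| = 20.80 ✓; ∠WCB = 110.3° ✓; |CB| = 22.20 ✓; ∠(CB, BA) = 90.00° ✓; |BA| = 11.80 ✓; ∠BAQ = 51.10° ✓; |AQ| = 8.700 ✗.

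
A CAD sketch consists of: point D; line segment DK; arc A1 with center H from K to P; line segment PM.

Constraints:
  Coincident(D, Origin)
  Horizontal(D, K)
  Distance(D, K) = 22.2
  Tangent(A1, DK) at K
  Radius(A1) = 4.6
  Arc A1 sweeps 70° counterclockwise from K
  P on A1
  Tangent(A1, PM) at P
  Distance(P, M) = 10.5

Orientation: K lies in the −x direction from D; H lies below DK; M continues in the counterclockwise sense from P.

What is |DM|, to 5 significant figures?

32.758

D is at the origin; D and K share the same y with |DK| = 22.2 and K on the −x side, so K = (-22.200, 0.0000). A1 meets DK tangentially, so HK is at right angles to DK, so H = K + (0, -4.6) = (-22.200, -4.6000). On A1, K sits at bearing 90° from H; a 70° counterclockwise sweep puts P at bearing 160°, so P = H + 4.6·(cos 160°, sin 160°) = (-26.523, -3.0267). Since A1 is tangent to PM there, HP ⟂ PM, so PM runs along (−sin 160°, cos 160°); with |PM| = 10.5, M = (-30.114, -12.893). Then |DM| = |M − D| = 32.758.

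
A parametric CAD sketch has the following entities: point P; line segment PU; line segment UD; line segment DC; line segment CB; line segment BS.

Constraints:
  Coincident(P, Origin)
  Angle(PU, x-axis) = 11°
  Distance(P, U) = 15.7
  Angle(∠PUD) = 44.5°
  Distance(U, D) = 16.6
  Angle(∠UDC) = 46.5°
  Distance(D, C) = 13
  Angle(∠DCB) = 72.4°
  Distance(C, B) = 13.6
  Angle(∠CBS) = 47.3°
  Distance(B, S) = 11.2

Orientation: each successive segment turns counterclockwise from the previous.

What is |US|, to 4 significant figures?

11.96

P is at the origin; PU runs at 11.0° with length 15.7, so U = (15.41, 2.996). ∠PUD = 44.5° gives UD at 146.5° from the x-axis; with |UD| = 16.6, D = (1.569, 12.16). ∠UDC = 46.5° gives DC at -80.00° from the x-axis; with |DC| = 13.0, C = (3.826, -0.6446). ∠DCB = 72.4° gives CB at 27.60° from the x-axis; with |CB| = 13.6, B = (15.88, 5.656). ∠CBS = 47.3° gives BS at 160.3° from the x-axis; with |BS| = 11.2, S = (5.334, 9.432). Then |US| = |S − U| = 11.96.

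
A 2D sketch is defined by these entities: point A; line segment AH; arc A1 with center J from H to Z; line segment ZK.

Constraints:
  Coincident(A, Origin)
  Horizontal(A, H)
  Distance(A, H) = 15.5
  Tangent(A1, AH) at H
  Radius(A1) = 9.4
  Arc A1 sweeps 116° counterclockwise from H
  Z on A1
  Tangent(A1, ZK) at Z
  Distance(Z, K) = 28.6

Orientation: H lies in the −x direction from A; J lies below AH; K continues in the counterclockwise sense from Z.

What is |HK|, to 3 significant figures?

39.4

A is at the origin; A and H share the same y with |AH| = 15.5 and H on the −x side, so H = (-15.5, 0.00). Tangency of A1 to AH means the radius JH is perpendicular to AH, so J = H + (0, -9.4) = (-15.5, -9.40). On A1, H sits at bearing 90° from J; a 116° counterclockwise sweep puts Z at bearing 206°, so Z = J + 9.4·(cos 206°, sin 206°) = (-23.9, -13.5). Since A1 is tangent to ZK there, JZ ⟂ ZK, so ZK runs along (−sin 206°, cos 206°); with |ZK| = 28.6, K = (-11.4, -39.2). Then |HK| = |K − H| = 39.4.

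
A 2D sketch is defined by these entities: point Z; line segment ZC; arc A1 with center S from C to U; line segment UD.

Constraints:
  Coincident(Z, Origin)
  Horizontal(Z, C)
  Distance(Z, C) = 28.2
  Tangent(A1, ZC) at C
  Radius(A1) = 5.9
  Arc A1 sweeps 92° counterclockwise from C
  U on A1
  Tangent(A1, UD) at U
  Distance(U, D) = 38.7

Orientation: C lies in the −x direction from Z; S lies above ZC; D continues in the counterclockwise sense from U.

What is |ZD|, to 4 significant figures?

50.65

On A1, C sits at bearing -90° from S; a 92° counterclockwise sweep puts U at bearing 2°, so U = S + 5.9·(cos 2°, sin 2°) = (-22.30, 6.106). Tangency of A1 to UD means the radius SU is perpendicular to UD, so UD runs along (−sin 2°, cos 2°); with |UD| = 38.7, D = (-23.65, 44.78). Then |ZD| = |D − Z| = 50.65.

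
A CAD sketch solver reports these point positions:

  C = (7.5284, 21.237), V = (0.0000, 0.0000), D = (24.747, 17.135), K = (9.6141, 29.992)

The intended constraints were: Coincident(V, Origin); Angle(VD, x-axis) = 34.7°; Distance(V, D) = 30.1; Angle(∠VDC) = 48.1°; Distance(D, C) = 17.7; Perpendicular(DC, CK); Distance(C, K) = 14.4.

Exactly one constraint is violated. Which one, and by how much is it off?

Distance(C, K) = 14.4 — off by 5.40.

V = (0.00, 0.00) ✓; VD at 34.70° ✓; |VD| = 30.10 ✓; ∠VDC = 48.10° ✓; |DC| = 17.70 ✓; ∠(DC, CK) = 90.00° ✓; |CK| = 9.000 ✗.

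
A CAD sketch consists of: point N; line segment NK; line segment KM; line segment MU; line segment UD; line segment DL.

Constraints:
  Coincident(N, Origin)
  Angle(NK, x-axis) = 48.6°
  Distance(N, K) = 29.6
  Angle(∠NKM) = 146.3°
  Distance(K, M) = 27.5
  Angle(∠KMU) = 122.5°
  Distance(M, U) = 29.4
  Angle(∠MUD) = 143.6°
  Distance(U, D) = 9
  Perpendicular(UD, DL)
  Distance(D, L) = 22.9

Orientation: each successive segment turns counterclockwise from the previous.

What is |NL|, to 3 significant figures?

47.2

N is at the origin; NK runs at 48.6° with length 29.6, so K = (19.6, 22.2). ∠NKM = 146.3° gives KM at 82.3° from the x-axis; with |KM| = 27.5, M = (23.3, 49.5). ∠KMU = 122.5° gives MU at 140° from the x-axis; with |MU| = 29.4, U = (0.804, 68.4). ∠MUD = 143.6° gives UD at 176° from the x-axis; with |UD| = 9.0, D = (-8.18, 69.0). UD is perpendicular to DL, so DL runs at -93.8°; with |DL| = 22.9, L = (-9.69, 46.2). Then |NL| = |L − N| = 47.2.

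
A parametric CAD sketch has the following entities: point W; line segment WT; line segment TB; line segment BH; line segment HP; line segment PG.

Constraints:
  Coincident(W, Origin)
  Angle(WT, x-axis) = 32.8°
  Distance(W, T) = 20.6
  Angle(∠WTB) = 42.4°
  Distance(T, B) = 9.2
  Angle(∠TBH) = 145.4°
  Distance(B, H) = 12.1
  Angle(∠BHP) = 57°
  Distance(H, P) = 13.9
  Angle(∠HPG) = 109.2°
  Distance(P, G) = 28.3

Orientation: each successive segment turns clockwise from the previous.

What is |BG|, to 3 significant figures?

23.5

W is at the origin; WT runs at 32.8° with length 20.6, so T = (17.3, 11.2). ∠WTB = 42.4° gives TB at -105° from the x-axis; with |TB| = 9.2, B = (15.0, 2.26). ∠TBH = 145.4° gives BH at -139° from the x-axis; with |BH| = 12.1, H = (5.78, -5.61). ∠BHP = 57.0° gives HP at 97.6° from the x-axis; with |HP| = 13.9, P = (3.94, 8.17). ∠HPG = 109.2° gives PG at 26.8° from the x-axis; with |PG| = 28.3, G = (29.2, 20.9). Then |BG| = |G − B| = 23.5.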